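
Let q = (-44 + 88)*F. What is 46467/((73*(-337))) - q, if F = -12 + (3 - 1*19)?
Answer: 30261965/24601 ≈ 1230.1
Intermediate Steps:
F = -28 (F = -12 + (3 - 19) = -12 - 16 = -28)
q = -1232 (q = (-44 + 88)*(-28) = 44*(-28) = -1232)
46467/((73*(-337))) - q = 46467/((73*(-337))) - 1*(-1232) = 46467/(-24601) + 1232 = 46467*(-1/24601) + 1232 = -46467/24601 + 1232 = 30261965/24601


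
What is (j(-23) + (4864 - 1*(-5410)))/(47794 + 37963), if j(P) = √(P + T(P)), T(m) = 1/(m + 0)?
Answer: 10274/85757 + I*√12190/1972411 ≈ 0.1198 + 5.5976e-5*I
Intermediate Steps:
T(m) = 1/m
j(P) = √(P + 1/P)
(j(-23) + (4864 - 1*(-5410)))/(47794 + 37963) = (√(-23 + 1/(-23)) + (4864 - 1*(-5410)))/(47794 + 37963) = (√(-23 - 1/23) + (4864 + 5410))/85757 = (√(-530/23) + 10274)*(1/85757) = (I*√12190/23 + 10274)*(1/85757) = (10274 + I*√12190/23)*(1/85757) = 10274/85757 + I*√12190/1972411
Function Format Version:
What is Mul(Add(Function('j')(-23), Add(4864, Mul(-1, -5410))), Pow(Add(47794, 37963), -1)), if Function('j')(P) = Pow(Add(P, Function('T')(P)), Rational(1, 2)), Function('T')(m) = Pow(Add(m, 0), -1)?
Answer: Add(Rational(10274, 85757), Mul(Rational(1, 1972411), I, Pow(12190, Rational(1, 2)))) ≈ Add(0.11980, Mul(5.5976e-5, I))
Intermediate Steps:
Function('T')(m) = Pow(m, -1)
Function('j')(P) = Pow(Add(P, Pow(P, -1)), Rational(1, 2))
Mul(Add(Function('j')(-23), Add(4864, Mul(-1, -5410))), Pow(Add(47794, 37963), -1)) = Mul(Add(Pow(Add(-23, Pow(-23, -1)), Rational(1, 2)), Add(4864, Mul(-1, -5410))), Pow(Add(47794, 37963), -1)) = Mul(Add(Pow(Add(-23, Rational(-1, 23)), Rational(1, 2)), Add(4864, 5410)), Pow(85757, -1)) = Mul(Add(Pow(Rational(-530, 23), Rational(1, 2)), 10274), Rational(1, 85757)) = Mul(Add(Mul(Rational(1, 23), I, Pow(12190, Rational(1, 2))), 10274), Rational(1, 85757)) = Mul(Add(10274, Mul(Rational(1, 23), I, Pow(12190, Rational(1, 2)))), Rational(1, 85757)) = Add(Rational(10274, 85757), Mul(Rational(1, 1972411), I, Pow(12190, Rational(1, 2))))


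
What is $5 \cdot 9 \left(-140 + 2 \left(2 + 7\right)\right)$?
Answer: $-5490$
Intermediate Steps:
$5 \cdot 9 \left(-140 + 2 \left(2 + 7\right)\right) = 45 \left(-140 + 2 \cdot 9\right) = 45 \left(-140 + 18\right) = 45 \left(-122\right) = -5490$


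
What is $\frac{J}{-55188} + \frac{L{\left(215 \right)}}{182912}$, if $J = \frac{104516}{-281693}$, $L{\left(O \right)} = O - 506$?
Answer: $- \frac{1126197523763}{710890839130752} \approx -0.0015842$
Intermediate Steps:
$L{\left(O \right)} = -506 + O$
$J = - \frac{104516}{281693}$ ($J = 104516 \left(- \frac{1}{281693}\right) = - \frac{104516}{281693} \approx -0.37103$)
$\frac{J}{-55188} + \frac{L{\left(215 \right)}}{182912} = - \frac{104516}{281693 \left(-55188\right)} + \frac{-506 + 215}{182912} = \left(- \frac{104516}{281693}\right) \left(- \frac{1}{55188}\right) - \frac{291}{182912} = \frac{26129}{3886518321} - \frac{291}{182912} = - \frac{1126197523763}{710890839130752}$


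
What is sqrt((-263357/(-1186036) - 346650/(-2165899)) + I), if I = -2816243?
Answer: I*sqrt(4646032243601262163787941966419)/1284417093182 ≈ 1678.2*I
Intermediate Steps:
sqrt((-263357/(-1186036) - 346650/(-2165899)) + I) = sqrt((-263357/(-1186036) - 346650/(-2165899)) - 2816243) = sqrt((-263357*(-1/1186036) - 346650*(-1/2165899)) - 2816243) = sqrt((263357/1186036 + 346650/2165899) - 2816243) = sqrt(981544042343/2568834186364 - 2816243) = sqrt(-7234460313964268109/2568834186364) = I*sqrt(4646032243601262163787941966419)/1284417093182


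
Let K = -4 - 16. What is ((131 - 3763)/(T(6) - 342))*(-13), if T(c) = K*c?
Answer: -23608/231 ≈ -102.20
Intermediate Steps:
K = -20
T(c) = -20*c
((131 - 3763)/(T(6) - 342))*(-13) = ((131 - 3763)/(-20*6 - 342))*(-13) = -3632/(-120 - 342)*(-13) = -3632/(-462)*(-13) = -3632*(-1/462)*(-13) = (1816/231)*(-13) = -23608/231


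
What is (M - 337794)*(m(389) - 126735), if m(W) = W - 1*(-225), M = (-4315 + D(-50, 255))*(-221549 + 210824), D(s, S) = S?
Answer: -5449146846426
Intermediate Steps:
M = 43543500 (M = (-4315 + 255)*(-221549 + 210824) = -4060*(-10725) = 43543500)
m(W) = 225 + W (m(W) = W + 225 = 225 + W)
(M - 337794)*(m(389) - 126735) = (43543500 - 337794)*((225 + 389) - 126735) = 43205706*(614 - 126735) = 43205706*(-126121) = -5449146846426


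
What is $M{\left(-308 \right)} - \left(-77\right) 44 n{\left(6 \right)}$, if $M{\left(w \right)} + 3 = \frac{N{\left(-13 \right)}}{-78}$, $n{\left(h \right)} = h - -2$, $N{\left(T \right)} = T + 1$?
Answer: $\frac{352315}{13} \approx 27101.0$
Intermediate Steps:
$N{\left(T \right)} = 1 + T$
$n{\left(h \right)} = 2 + h$ ($n{\left(h \right)} = h + 2 = 2 + h$)
$M{\left(w \right)} = - \frac{37}{13}$ ($M{\left(w \right)} = -3 + \frac{1 - 13}{-78} = -3 - - \frac{2}{13} = -3 + \frac{2}{13} = - \frac{37}{13}$)
$M{\left(-308 \right)} - \left(-77\right) 44 n{\left(6 \right)} = - \frac{37}{13} - \left(-77\right) 44 \left(2 + 6\right) = - \frac{37}{13} - \left(-3388\right) 8 = - \frac{37}{13} - -27104 = - \frac{37}{13} + 27104 = \frac{352315}{13}$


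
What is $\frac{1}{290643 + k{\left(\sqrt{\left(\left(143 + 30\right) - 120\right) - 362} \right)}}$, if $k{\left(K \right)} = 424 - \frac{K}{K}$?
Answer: $\frac{1}{291066} \approx 3.4356 \cdot 10^{-6}$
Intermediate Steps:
$k{\left(K \right)} = 423$ ($k{\left(K \right)} = 424 - 1 = 423$)
$\frac{1}{290643 + k{\left(\sqrt{\left(\left(143 + 30\right) - 120\right) - 362} \right)}} = \frac{1}{290643 + 423} = \frac{1}{291066}$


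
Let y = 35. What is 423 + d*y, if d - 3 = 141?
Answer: 5463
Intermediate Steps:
d = 144 (d = 3 + 141 = 144)
423 + d*y = 423 + 144*35 = 423 + 5040 = 5463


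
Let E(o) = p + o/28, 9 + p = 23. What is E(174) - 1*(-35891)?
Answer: 502757/14 ≈ 35911.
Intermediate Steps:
p = 14 (p = -9 + 23 = 14)
E(o) = 14 + o/28
E(174) - 1*(-35891) = (14 + (1/28)*174) - 1*(-35891) = (14 + 87/14) + 35891 = 283/14 + 35891 = 502757/14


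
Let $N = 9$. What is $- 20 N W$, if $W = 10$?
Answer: $-1800$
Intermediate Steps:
$- 20 N W = \left(-20\right) 9 \cdot 10 = \left(-180\right) 10 = -1800$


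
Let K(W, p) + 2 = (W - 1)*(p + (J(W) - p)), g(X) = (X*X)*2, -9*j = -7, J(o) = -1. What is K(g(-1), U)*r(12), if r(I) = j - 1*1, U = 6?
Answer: ⅔ ≈ 0.66667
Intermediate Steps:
j = 7/9 (j = -⅑*(-7) = 7/9 ≈ 0.77778)
r(I) = -2/9 (r(I) = 7/9 - 1*1 = 7/9 - 1 = -2/9)
g(X) = 2*X² (g(X) = X²*2 = 2*X²)
K(W, p) = -1 - W (K(W, p) = -2 + (W - 1)*(p + (-1 - p)) = -2 + (-1 + W)*(-1) = -2 + (1 - W) = -1 - W)
K(g(-1), U)*r(12) = (-1 - 2*(-1)²)*(-2/9) = (-1 - 2)*(-2/9) = -3*(-2/9) = ⅔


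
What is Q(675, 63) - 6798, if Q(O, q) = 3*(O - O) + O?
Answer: -6123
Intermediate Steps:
Q(O, q) = O (Q(O, q) = 3*0 + O = 0 + O = O)
Q(675, 63) - 6798 = 675 - 6798 = -6123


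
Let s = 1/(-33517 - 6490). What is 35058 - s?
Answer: 1402565407/40007 ≈ 35058.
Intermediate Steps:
s = -1/40007 (s = 1/(-40007) = -1/40007 ≈ -2.4996e-5)
35058 - s = 35058 - 1*(-1/40007) = 35058 + 1/40007 = 1402565407/40007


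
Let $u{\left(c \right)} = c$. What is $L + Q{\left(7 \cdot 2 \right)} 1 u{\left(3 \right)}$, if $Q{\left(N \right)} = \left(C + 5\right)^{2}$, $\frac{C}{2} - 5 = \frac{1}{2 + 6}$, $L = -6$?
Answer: $\frac{11067}{16} \approx 691.69$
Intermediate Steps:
$C = \frac{41}{4}$ ($C = 10 + \frac{2}{2 + 6} = 10 + \frac{2}{8} = 10 + 2 \cdot \frac{1}{8} = 10 + \frac{1}{4} = \frac{41}{4} \approx 10.25$)
$Q{\left(N \right)} = \frac{3721}{16}$ ($Q{\left(N \right)} = \left(\frac{41}{4} + 5\right)^{2} = \left(\frac{61}{4}\right)^{2} = \frac{3721}{16}$)
$L + Q{\left(7 \cdot 2 \right)} 1 u{\left(3 \right)} = -6 + \frac{3721 \cdot 1 \cdot 3}{16} = -6 + \frac{3721}{16} \cdot 3 = -6 + \frac{11163}{16} = \frac{11067}{16}$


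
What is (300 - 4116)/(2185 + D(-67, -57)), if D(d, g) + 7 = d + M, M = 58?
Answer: -424/241 ≈ -1.7593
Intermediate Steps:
D(d, g) = 51 + d (D(d, g) = -7 + (d + 58) = -7 + (58 + d) = 51 + d)
(300 - 4116)/(2185 + D(-67, -57)) = (300 - 4116)/(2185 + (51 - 67)) = -3816/(2185 - 16) = -3816/2169 = -3816*1/2169 = -424/241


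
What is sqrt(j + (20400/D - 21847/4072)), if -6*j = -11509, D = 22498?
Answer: sqrt(9034447874652262482)/68708892 ≈ 43.746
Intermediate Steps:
j = 11509/6 (j = -1/6*(-11509) = 11509/6 ≈ 1918.2)
sqrt(j + (20400/D - 21847/4072)) = sqrt(11509/6 + (20400/22498 - 21847/4072)) = sqrt(11509/6 + (20400*(1/22498) - 21847*1/4072)) = sqrt(11509/6 + (10200/11249 - 21847/4072)) = sqrt(11509/6 - 204222503/45805928) = sqrt(262977545167/137417784) = sqrt(9034447874652262482)/68708892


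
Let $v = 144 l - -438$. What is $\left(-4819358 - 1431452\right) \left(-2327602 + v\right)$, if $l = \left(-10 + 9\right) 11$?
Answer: $14556561285880$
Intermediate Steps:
$l = -11$ ($l = \left(-1\right) 11 = -11$)
$v = -1146$ ($v = 144 \left(-11\right) - -438 = -1584 + \left(-35 + 473\right) = -1584 + 438 = -1146$)
$\left(-4819358 - 1431452\right) \left(-2327602 + v\right) = \left(-4819358 - 1431452\right) \left(-2327602 - 1146\right) = \left(-6250810\right) \left(-2328748\right) = 14556561285880$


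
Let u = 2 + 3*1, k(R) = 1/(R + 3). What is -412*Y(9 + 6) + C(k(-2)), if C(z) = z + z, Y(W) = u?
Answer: -2058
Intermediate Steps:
k(R) = 1/(3 + R)
u = 5 (u = 2 + 3 = 5)
Y(W) = 5
C(z) = 2*z
-412*Y(9 + 6) + C(k(-2)) = -412*5 + 2/(3 - 2) = -2060 + 2/1 = -2060 + 2*1 = -2060 + 2 = -2058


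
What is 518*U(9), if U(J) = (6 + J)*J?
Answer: 69930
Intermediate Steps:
U(J) = J*(6 + J)
518*U(9) = 518*(9*(6 + 9)) = 518*(9*15) = 518*135 = 69930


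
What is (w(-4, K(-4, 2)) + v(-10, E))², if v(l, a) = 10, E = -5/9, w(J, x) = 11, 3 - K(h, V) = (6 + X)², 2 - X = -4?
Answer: 441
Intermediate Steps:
X = 6 (X = 2 - 1*(-4) = 2 + 4 = 6)
K(h, V) = -141 (K(h, V) = 3 - (6 + 6)² = 3 - 1*12² = 3 - 1*144 = 3 - 144 = -141)
E = -5/9 (E = -5*⅑ = -5/9 ≈ -0.55556)
(w(-4, K(-4, 2)) + v(-10, E))² = (11 + 10)² = 21² = 441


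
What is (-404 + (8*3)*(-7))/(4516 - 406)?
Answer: -286/2055 ≈ -0.13917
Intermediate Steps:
(-404 + (8*3)*(-7))/(4516 - 406) = (-404 + 24*(-7))/4110 = (-404 - 168)*(1/4110) = -572*1/4110 = -286/2055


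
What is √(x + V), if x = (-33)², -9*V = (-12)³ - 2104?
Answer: √13633/3 ≈ 38.920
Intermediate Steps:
V = 3832/9 (V = -((-12)³ - 2104)/9 = -(-1728 - 2104)/9 = -⅑*(-3832) = 3832/9 ≈ 425.78)
x = 1089
√(x + V) = √(1089 + 3832/9) = √(13633/9) = √13633/3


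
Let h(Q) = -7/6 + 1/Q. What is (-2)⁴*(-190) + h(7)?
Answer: -127723/42 ≈ -3041.0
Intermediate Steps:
h(Q) = -7/6 + 1/Q (h(Q) = -7*⅙ + 1/Q = -7/6 + 1/Q)
(-2)⁴*(-190) + h(7) = (-2)⁴*(-190) + (-7/6 + 1/7) = 16*(-190) + (-7/6 + ⅐) = -3040 - 43/42 = -127723/42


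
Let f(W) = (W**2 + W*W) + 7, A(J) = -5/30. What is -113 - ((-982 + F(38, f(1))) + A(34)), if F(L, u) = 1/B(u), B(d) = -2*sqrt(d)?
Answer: 2608/3 ≈ 869.33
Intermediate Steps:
A(J) = -1/6 (A(J) = -5*1/30 = -1/6)
f(W) = 7 + 2*W**2 (f(W) = (W**2 + W**2) + 7 = 2*W**2 + 7 = 7 + 2*W**2)
F(L, u) = -1/(2*sqrt(u)) (F(L, u) = 1/(-2*sqrt(u)) = -1/(2*sqrt(u)))
-113 - ((-982 + F(38, f(1))) + A(34)) = -113 - ((-982 - 1/(2*sqrt(7 + 2*1**2))) - 1/6) = -113 - ((-982 - 1/(2*sqrt(7 + 2*1))) - 1/6) = -113 - ((-982 - 1/(2*sqrt(7 + 2))) - 1/6) = -113 - ((-982 - 1/(2*sqrt(9))) - 1/6) = -113 - ((-982 - 1/2*1/3) - 1/6) = -113 - ((-982 - 1/6) - 1/6) = -113 - (-5893/6 - 1/6) = -113 - 1*(-2947/3) = -113 + 2947/3 = 2608/3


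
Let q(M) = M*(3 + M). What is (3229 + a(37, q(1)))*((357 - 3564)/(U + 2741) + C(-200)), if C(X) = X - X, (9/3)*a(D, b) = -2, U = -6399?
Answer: 10353265/3658 ≈ 2830.3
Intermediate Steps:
a(D, b) = -⅔ (a(D, b) = (⅓)*(-2) = -⅔)
C(X) = 0
(3229 + a(37, q(1)))*((357 - 3564)/(U + 2741) + C(-200)) = (3229 - ⅔)*((357 - 3564)/(-6399 + 2741) + 0) = 9685*(-3207/(-3658) + 0)/3 = 9685*(-3207*(-1/3658) + 0)/3 = 9685*(3207/3658 + 0)/3 = (9685/3)*(3207/3658) = 10353265/3658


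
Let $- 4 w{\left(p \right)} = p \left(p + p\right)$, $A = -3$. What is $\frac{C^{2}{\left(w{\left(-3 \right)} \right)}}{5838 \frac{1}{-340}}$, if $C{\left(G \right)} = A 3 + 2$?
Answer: $- \frac{1190}{417} \approx -2.8537$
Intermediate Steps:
$w{\left(p \right)} = - \frac{p^{2}}{2}$ ($w{\left(p \right)} = - \frac{p \left(p + p\right)}{4} = - \frac{p 2 p}{4} = - \frac{2 p^{2}}{4} = - \frac{p^{2}}{2}$)
$C{\left(G \right)} = -7$ ($C{\left(G \right)} = \left(-3\right) 3 + 2 = -9 + 2 = -7$)
$\frac{C^{2}{\left(w{\left(-3 \right)} \right)}}{5838 \frac{1}{-340}} = \frac{\left(-7\right)^{2}}{5838 \frac{1}{-340}} = \frac{49}{5838 \left(- \frac{1}{340}\right)} = \frac{49}{- \frac{2919}{170}} = 49 \left(- \frac{170}{2919}\right) = - \frac{1190}{417}$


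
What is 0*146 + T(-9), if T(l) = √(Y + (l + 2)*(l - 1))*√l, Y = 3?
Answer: 3*I*√73 ≈ 25.632*I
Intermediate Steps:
T(l) = √l*√(3 + (-1 + l)*(2 + l)) (T(l) = √(3 + (l + 2)*(l - 1))*√l = √(3 + (2 + l)*(-1 + l))*√l = √(3 + (-1 + l)*(2 + l))*√l = √l*√(3 + (-1 + l)*(2 + l)))
0*146 + T(-9) = 0*146 + √(-9)*√(1 - 9 + (-9)²) = 0 + (3*I)*√(1 - 9 + 81) = 0 + (3*I)*√73 = 0 + 3*I*√73 = 3*I*√73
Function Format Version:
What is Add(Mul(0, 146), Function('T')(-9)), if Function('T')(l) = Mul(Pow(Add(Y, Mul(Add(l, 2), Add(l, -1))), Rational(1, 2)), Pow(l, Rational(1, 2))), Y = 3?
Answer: Mul(3, I, Pow(73, Rational(1, 2))) ≈ Mul(25.632, I)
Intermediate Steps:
Function('T')(l) = Mul(Pow(l, Rational(1, 2)), Pow(Add(3, Mul(Add(-1, l), Add(2, l))), Rational(1, 2))) (Function('T')(l) = Mul(Pow(Add(3, Mul(Add(l, 2), Add(l, -1))), Rational(1, 2)), Pow(l, Rational(1, 2))) = Mul(Pow(Add(3, Mul(Add(2, l), Add(-1, l))), Rational(1, 2)), Pow(l, Rational(1, 2))) = Mul(Pow(Add(3, Mul(Add(-1, l), Add(2, l))), Rational(1, 2)), Pow(l, Rational(1, 2))) = Mul(Pow(l, Rational(1, 2)), Pow(Add(3, Mul(Add(-1, l), Add(2, l))), Rational(1, 2))))
Add(Mul(0, 146), Function('T')(-9)) = Add(Mul(0, 146), Mul(Pow(-9, Rational(1, 2)), Pow(Add(1, -9, Pow(-9, 2)), Rational(1, 2)))) = Add(0, Mul(Mul(3, I), Pow(Add(1, -9, 81), Rational(1, 2)))) = Add(0, Mul(Mul(3, I), Pow(73, Rational(1, 2)))) = Add(0, Mul(3, I, Pow(73, Rational(1, 2)))) = Mul(3, I, Pow(73, Rational(1, 2)))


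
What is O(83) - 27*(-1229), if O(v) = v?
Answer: 33266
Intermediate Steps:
O(83) - 27*(-1229) = 83 - 27*(-1229) = 83 + 33183 = 33266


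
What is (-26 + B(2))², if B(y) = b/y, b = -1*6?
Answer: 841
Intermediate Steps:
b = -6
B(y) = -6/y
(-26 + B(2))² = (-26 - 6/2)² = (-26 - 6*½)² = (-26 - 3)² = (-29)² = 841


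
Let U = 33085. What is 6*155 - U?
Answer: -32155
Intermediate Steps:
6*155 - U = 6*155 - 1*33085 = 930 - 33085 = -32155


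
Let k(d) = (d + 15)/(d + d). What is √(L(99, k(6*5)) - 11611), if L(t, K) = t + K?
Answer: I*√46045/2 ≈ 107.29*I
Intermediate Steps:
k(d) = (15 + d)/(2*d) (k(d) = (15 + d)/((2*d)) = (15 + d)*(1/(2*d)) = (15 + d)/(2*d))
L(t, K) = K + t
√(L(99, k(6*5)) - 11611) = √(((15 + 6*5)/(2*((6*5))) + 99) - 11611) = √(((½)*(15 + 30)/30 + 99) - 11611) = √(((½)*(1/30)*45 + 99) - 11611) = √((¾ + 99) - 11611) = √(399/4 - 11611) = √(-46045/4) = I*√46045/2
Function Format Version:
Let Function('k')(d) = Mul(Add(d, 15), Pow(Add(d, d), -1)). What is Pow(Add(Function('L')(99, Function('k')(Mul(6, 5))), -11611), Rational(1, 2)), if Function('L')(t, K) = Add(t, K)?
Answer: Mul(Rational(1, 2), I, Pow(46045, Rational(1, 2))) ≈ Mul(107.29, I)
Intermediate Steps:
Function('k')(d) = Mul(Rational(1, 2), Pow(d, -1), Add(15, d)) (Function('k')(d) = Mul(Add(15, d), Pow(Mul(2, d), -1)) = Mul(Add(15, d), Mul(Rational(1, 2), Pow(d, -1))) = Mul(Rational(1, 2), Pow(d, -1), Add(15, d)))
Function('L')(t, K) = Add(K, t)
Pow(Add(Function('L')(99, Function('k')(Mul(6, 5))), -11611), Rational(1, 2)) = Pow(Add(Add(Mul(Rational(1, 2), Pow(Mul(6, 5), -1), Add(15, Mul(6, 5))), 99), -11611), Rational(1, 2)) = Pow(Add(Add(Mul(Rational(1, 2), Pow(30, -1), Add(15, 30)), 99), -11611), Rational(1, 2)) = Pow(Add(Add(Mul(Rational(1, 2), Rational(1, 30), 45), 99), -11611), Rational(1, 2)) = Pow(Add(Add(Rational(3, 4), 99), -11611), Rational(1, 2)) = Pow(Add(Rational(399, 4), -11611), Rational(1, 2)) = Pow(Rational(-46045, 4), Rational(1, 2)) = Mul(Rational(1, 2), I, Pow(46045, Rational(1, 2)))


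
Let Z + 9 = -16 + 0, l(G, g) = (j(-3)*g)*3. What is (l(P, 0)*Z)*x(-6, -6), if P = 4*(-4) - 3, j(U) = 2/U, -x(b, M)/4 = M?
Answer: 0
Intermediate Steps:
x(b, M) = -4*M
P = -19 (P = -16 - 3 = -19)
l(G, g) = -2*g (l(G, g) = ((2/(-3))*g)*3 = ((2*(-⅓))*g)*3 = -2*g/3*3 = -2*g)
Z = -25 (Z = -9 + (-16 + 0) = -9 - 16 = -25)
(l(P, 0)*Z)*x(-6, -6) = (-2*0*(-25))*(-4*(-6)) = (0*(-25))*24 = 0*24 = 0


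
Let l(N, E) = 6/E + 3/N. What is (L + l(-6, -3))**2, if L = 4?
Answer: 9/4 ≈ 2.2500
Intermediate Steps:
l(N, E) = 3/N + 6/E
(L + l(-6, -3))**2 = (4 + (3/(-6) + 6/(-3)))**2 = (4 + (3*(-1/6) + 6*(-1/3)))**2 = (4 + (-1/2 - 2))**2 = (4 - 5/2)**2 = (3/2)**2 = 9/4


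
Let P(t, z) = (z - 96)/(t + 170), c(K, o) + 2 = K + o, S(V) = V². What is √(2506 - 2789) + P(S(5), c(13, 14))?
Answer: -71/195 + I*√283 ≈ -0.3641 + 16.823*I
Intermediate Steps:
c(K, o) = -2 + K + o (c(K, o) = -2 + (K + o) = -2 + K + o)
P(t, z) = (-96 + z)/(170 + t)
√(2506 - 2789) + P(S(5), c(13, 14)) = √(2506 - 2789) + (-96 + (-2 + 13 + 14))/(170 + 5²) = √(-283) + (-96 + 25)/(170 + 25) = I*√283 - 71/195 = -71/195 + I*√283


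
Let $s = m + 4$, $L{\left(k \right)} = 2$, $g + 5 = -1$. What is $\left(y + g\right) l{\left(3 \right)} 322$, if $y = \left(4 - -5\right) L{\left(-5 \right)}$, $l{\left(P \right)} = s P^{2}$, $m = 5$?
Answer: $312984$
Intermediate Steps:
$g = -6$ ($g = -5 - 1 = -6$)
$s = 9$ ($s = 5 + 4 = 9$)
$l{\left(P \right)} = 9 P^{2}$
$y = 18$ ($y = \left(4 - -5\right) 2 = \left(4 + 5\right) 2 = 9 \cdot 2 = 18$)
$\left(y + g\right) l{\left(3 \right)} 322 = \left(18 - 6\right) 9 \cdot 3^{2} \cdot 322 = 12 \cdot 9 \cdot 9 \cdot 322 = 12 \cdot 81 \cdot 322 = 972 \cdot 322 = 312984$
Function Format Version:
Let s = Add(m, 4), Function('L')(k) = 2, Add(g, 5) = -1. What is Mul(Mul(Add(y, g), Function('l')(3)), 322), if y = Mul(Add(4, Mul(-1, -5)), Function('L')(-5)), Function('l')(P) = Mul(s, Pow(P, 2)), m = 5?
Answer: 312984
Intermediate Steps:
g = -6 (g = Add(-5, -1) = -6)
s = 9 (s = Add(5, 4) = 9)
Function('l')(P) = Mul(9, Pow(P, 2))
y = 18 (y = Mul(Add(4, Mul(-1, -5)), 2) = Mul(Add(4, 5), 2) = Mul(9, 2) = 18)
Mul(Mul(Add(y, g), Function('l')(3)), 322) = Mul(Mul(Add(18, -6), Mul(9, Pow(3, 2))), 322) = Mul(Mul(12, Mul(9, 9)), 322) = Mul(Mul(12, 81), 322) = Mul(972, 322) = 312984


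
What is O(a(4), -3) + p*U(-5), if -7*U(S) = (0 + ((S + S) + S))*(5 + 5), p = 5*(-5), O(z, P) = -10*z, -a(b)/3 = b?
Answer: -2910/7 ≈ -415.71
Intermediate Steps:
a(b) = -3*b
p = -25
U(S) = -30*S/7 (U(S) = -(0 + ((S + S) + S))*(5 + 5)/7 = -(0 + (2*S + S))*10/7 = -(0 + 3*S)*10/7 = -3*S*10/7 = -30*S/7)
O(a(4), -3) + p*U(-5) = -(-30)*4 - (-750)*(-5)/7 = -10*(-12) - 25*150/7 = 120 - 3750/7 = -2910/7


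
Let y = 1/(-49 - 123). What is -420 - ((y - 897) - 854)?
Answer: 228933/172 ≈ 1331.0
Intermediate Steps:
y = -1/172 (y = 1/(-172) = -1/172 ≈ -0.0058140)
-420 - ((y - 897) - 854) = -420 - ((-1/172 - 897) - 854) = -420 - (-154285/172 - 854) = -420 - 1*(-301173/172) = -420 + 301173/172 = 228933/172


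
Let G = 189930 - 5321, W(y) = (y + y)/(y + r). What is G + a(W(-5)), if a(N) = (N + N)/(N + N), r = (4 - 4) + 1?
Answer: 184610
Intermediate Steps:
r = 1 (r = 0 + 1 = 1)
W(y) = 2*y/(1 + y) (W(y) = (y + y)/(y + 1) = (2*y)/(1 + y) = 2*y/(1 + y))
G = 184609
a(N) = 1 (a(N) = (2*N)/((2*N)) = (2*N)*(1/(2*N)) = 1)
G + a(W(-5)) = 184609 + 1 = 184610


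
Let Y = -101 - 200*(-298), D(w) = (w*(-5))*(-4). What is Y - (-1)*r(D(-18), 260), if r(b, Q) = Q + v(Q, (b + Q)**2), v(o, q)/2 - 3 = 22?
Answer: 59809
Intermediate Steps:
D(w) = 20*w (D(w) = -5*w*(-4) = 20*w)
v(o, q) = 50 (v(o, q) = 6 + 2*22 = 6 + 44 = 50)
r(b, Q) = 50 + Q (r(b, Q) = Q + 50 = 50 + Q)
Y = 59499 (Y = -101 + 59600 = 59499)
Y - (-1)*r(D(-18), 260) = 59499 - (-1)*(50 + 260) = 59499 - (-1)*310 = 59499 - 1*(-310) = 59499 + 310 = 59809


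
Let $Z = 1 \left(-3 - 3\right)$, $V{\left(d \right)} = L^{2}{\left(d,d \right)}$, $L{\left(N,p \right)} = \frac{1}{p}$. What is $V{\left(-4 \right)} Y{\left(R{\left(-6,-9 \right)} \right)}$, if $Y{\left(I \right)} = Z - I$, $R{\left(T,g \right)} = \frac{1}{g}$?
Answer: $- \frac{53}{144} \approx -0.36806$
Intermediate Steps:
$V{\left(d \right)} = \frac{1}{d^{2}}$ ($V{\left(d \right)} = \left(\frac{1}{d}\right)^{2} = \frac{1}{d^{2}}$)
$Z = -6$ ($Z = 1 \left(-6\right) = -6$)
$Y{\left(I \right)} = -6 - I$
$V{\left(-4 \right)} Y{\left(R{\left(-6,-9 \right)} \right)} = \frac{-6 - \frac{1}{-9}}{16} = \frac{-6 - - \frac{1}{9}}{16} = \frac{-6 + \frac{1}{9}}{16} = \frac{1}{16} \left(- \frac{53}{9}\right) = - \frac{53}{144}$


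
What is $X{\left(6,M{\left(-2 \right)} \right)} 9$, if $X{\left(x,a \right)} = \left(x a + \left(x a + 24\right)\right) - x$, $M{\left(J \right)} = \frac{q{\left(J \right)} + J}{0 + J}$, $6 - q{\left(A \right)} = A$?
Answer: $-162$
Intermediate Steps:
$q{\left(A \right)} = 6 - A$
$M{\left(J \right)} = \frac{6}{J}$ ($M{\left(J \right)} = \frac{\left(6 - J\right) + J}{0 + J} = \frac{6}{J}$)
$X{\left(x,a \right)} = 24 - x + 2 a x$ ($X{\left(x,a \right)} = \left(a x + \left(a x + 24\right)\right) - x = \left(a x + \left(24 + a x\right)\right) - x = \left(24 + 2 a x\right) - x = 24 - x + 2 a x$)
$X{\left(6,M{\left(-2 \right)} \right)} 9 = \left(24 - 6 + 2 \frac{6}{-2} \cdot 6\right) 9 = \left(24 - 6 + 2 \cdot 6 \left(- \frac{1}{2}\right) 6\right) 9 = \left(24 - 6 + 2 \left(-3\right) 6\right) 9 = \left(24 - 6 - 36\right) 9 = \left(-18\right) 9 = -162$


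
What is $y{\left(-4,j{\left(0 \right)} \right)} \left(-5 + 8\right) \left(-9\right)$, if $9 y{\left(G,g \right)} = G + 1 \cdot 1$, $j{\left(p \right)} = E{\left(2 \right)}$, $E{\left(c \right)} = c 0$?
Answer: $9$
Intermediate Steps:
$E{\left(c \right)} = 0$
$j{\left(p \right)} = 0$
$y{\left(G,g \right)} = \frac{1}{9} + \frac{G}{9}$ ($y{\left(G,g \right)} = \frac{G + 1 \cdot 1}{9} = \frac{G + 1}{9} = \frac{1 + G}{9} = \frac{1}{9} + \frac{G}{9}$)
$y{\left(-4,j{\left(0 \right)} \right)} \left(-5 + 8\right) \left(-9\right) = \left(\frac{1}{9} + \frac{1}{9} \left(-4\right)\right) \left(-5 + 8\right) \left(-9\right) = \left(\frac{1}{9} - \frac{4}{9}\right) 3 \left(-9\right) = \left(- \frac{1}{3}\right) \left(-27\right) = 9$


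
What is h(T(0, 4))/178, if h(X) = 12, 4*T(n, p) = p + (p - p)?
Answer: 6/89 ≈ 0.067416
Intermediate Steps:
T(n, p) = p/4 (T(n, p) = (p + (p - p))/4 = (p + 0)/4 = p/4)
h(T(0, 4))/178 = 12/178 = (1/178)*12 = 6/89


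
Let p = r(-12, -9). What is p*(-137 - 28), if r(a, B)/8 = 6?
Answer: -7920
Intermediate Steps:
r(a, B) = 48 (r(a, B) = 8*6 = 48)
p = 48
p*(-137 - 28) = 48*(-137 - 28) = 48*(-165) = -7920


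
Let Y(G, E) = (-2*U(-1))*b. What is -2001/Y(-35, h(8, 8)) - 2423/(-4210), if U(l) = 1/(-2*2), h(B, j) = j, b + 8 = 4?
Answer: 2107264/2105 ≈ 1001.1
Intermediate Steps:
b = -4 (b = -8 + 4 = -4)
U(l) = -¼ (U(l) = 1/(-4) = 1*(-¼) = -¼)
Y(G, E) = -2 (Y(G, E) = -2*(-¼)*(-4) = (½)*(-4) = -2)
-2001/Y(-35, h(8, 8)) - 2423/(-4210) = -2001/(-2) - 2423/(-4210) = -2001*(-½) - 2423*(-1/4210) = 2001/2 + 2423/4210 = 2107264/2105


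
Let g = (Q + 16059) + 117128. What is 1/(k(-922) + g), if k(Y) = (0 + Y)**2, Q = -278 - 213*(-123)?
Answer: 1/1009192 ≈ 9.9089e-7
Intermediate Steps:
Q = 25921 (Q = -278 + 26199 = 25921)
k(Y) = Y**2
g = 159108 (g = (25921 + 16059) + 117128 = 41980 + 117128 = 159108)
1/(k(-922) + g) = 1/((-922)**2 + 159108) = 1/(850084 + 159108) = 1/1009192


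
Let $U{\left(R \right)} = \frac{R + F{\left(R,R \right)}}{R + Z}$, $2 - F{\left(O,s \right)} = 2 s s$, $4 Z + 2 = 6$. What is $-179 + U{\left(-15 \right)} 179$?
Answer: $\frac{80371}{14} \approx 5740.8$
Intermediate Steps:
$Z = 1$ ($Z = - \frac{1}{2} + \frac{1}{4} \cdot 6 = - \frac{1}{2} + \frac{3}{2} = 1$)
$F{\left(O,s \right)} = 2 - 2 s^{2}$ ($F{\left(O,s \right)} = 2 - 2 s s = 2 - 2 s^{2}$)
$U{\left(R \right)} = \frac{2 + R - 2 R^{2}}{1 + R}$ ($U{\left(R \right)} = \frac{R - \left(-2 + 2 R^{2}\right)}{R + 1} = \frac{2 + R - 2 R^{2}}{1 + R}$)
$-179 + U{\left(-15 \right)} 179 = -179 + \frac{2 - 15 - 2 \left(-15\right)^{2}}{1 - 15} \cdot 179 = -179 + \frac{2 - 15 - 450}{-14} \cdot 179 = -179 + - \frac{2 - 15 - 450}{14} \cdot 179 = -179 + \left(- \frac{1}{14}\right) \left(-463\right) 179 = -179 + \frac{463}{14} \cdot 179 = -179 + \frac{82877}{14} = \frac{80371}{14}$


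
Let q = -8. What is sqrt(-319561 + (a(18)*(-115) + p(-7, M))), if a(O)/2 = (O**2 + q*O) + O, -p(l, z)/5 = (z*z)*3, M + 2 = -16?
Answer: I*sqrt(369961) ≈ 608.24*I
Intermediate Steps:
M = -18 (M = -2 - 16 = -18)
p(l, z) = -15*z**2 (p(l, z) = -5*z*z*3 = -5*z**2*3 = -15*z**2)
a(O) = -14*O + 2*O**2 (a(O) = 2*((O**2 - 8*O) + O) = 2*(O**2 - 7*O) = -14*O + 2*O**2)
sqrt(-319561 + (a(18)*(-115) + p(-7, M))) = sqrt(-319561 + ((2*18*(-7 + 18))*(-115) - 15*(-18)**2)) = sqrt(-319561 + ((2*18*11)*(-115) - 15*324)) = sqrt(-319561 + (396*(-115) - 4860)) = sqrt(-319561 + (-45540 - 4860)) = sqrt(-319561 - 50400) = sqrt(-369961) = I*sqrt(369961)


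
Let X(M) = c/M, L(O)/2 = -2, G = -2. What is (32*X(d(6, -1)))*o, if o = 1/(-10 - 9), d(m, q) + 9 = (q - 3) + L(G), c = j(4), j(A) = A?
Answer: 128/323 ≈ 0.39629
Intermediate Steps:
L(O) = -4 (L(O) = 2*(-2) = -4)
c = 4
d(m, q) = -16 + q (d(m, q) = -9 + ((q - 3) - 4) = -9 + ((-3 + q) - 4) = -9 + (-7 + q) = -16 + q)
X(M) = 4/M
o = -1/19 (o = 1/(-19) = -1/19 ≈ -0.052632)
(32*X(d(6, -1)))*o = (32*(4/(-16 - 1)))*(-1/19) = (32*(4/(-17)))*(-1/19) = (32*(4*(-1/17)))*(-1/19) = (32*(-4/17))*(-1/19) = -128/17*(-1/19) = 128/323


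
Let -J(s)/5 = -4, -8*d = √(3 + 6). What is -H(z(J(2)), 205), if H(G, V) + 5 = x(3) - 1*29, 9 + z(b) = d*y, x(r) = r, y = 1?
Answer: 31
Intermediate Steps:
d = -3/8 (d = -√(3 + 6)/8 = -√9/8 = -⅛*3 = -3/8 ≈ -0.37500)
J(s) = 20 (J(s) = -5*(-4) = 20)
z(b) = -75/8 (z(b) = -9 - 3/8*1 = -9 - 3/8 = -75/8)
H(G, V) = -31 (H(G, V) = -5 + (3 - 1*29) = -5 + (3 - 29) = -5 - 26 = -31)
-H(z(J(2)), 205) = -1*(-31) = 31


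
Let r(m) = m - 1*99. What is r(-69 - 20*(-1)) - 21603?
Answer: -21751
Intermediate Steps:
r(m) = -99 + m (r(m) = m - 99 = -99 + m)
r(-69 - 20*(-1)) - 21603 = (-99 + (-69 - 20*(-1))) - 21603 = (-99 + (-69 - 1*(-20))) - 21603 = (-99 + (-69 + 20)) - 21603 = (-99 - 49) - 21603 = -148 - 21603 = -21751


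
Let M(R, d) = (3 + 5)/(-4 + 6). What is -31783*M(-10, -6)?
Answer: -127132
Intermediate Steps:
M(R, d) = 4 (M(R, d) = 8/2 = 8*(1/2) = 4)
-31783*M(-10, -6) = -31783*4 = -127132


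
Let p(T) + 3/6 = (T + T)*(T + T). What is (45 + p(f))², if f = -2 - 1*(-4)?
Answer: 14641/4 ≈ 3660.3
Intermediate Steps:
f = 2 (f = -2 + 4 = 2)
p(T) = -½ + 4*T² (p(T) = -½ + (T + T)*(T + T) = -½ + (2*T)*(2*T) = -½ + 4*T²)
(45 + p(f))² = (45 + (-½ + 4*2²))² = (45 + (-½ + 4*4))² = (45 + (-½ + 16))² = (45 + 31/2)² = (121/2)² = 14641/4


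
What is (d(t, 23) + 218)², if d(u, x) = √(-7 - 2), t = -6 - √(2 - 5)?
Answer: 47515 + 1308*I ≈ 47515.0 + 1308.0*I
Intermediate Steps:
t = -6 - I*√3 (t = -6 - √(-3) = -6 - I*√3 ≈ -6.0 - 1.732*I)
d(u, x) = 3*I (d(u, x) = √(-9) = 3*I)
(d(t, 23) + 218)² = (3*I + 218)² = (218 + 3*I)²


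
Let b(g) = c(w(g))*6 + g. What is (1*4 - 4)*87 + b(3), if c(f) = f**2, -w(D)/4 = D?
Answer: 867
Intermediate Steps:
w(D) = -4*D
b(g) = g + 96*g**2 (b(g) = (-4*g)**2*6 + g = (16*g**2)*6 + g = 96*g**2 + g = g + 96*g**2)
(1*4 - 4)*87 + b(3) = (1*4 - 4)*87 + 3*(1 + 96*3) = (4 - 4)*87 + 3*(1 + 288) = 0*87 + 3*289 = 0 + 867 = 867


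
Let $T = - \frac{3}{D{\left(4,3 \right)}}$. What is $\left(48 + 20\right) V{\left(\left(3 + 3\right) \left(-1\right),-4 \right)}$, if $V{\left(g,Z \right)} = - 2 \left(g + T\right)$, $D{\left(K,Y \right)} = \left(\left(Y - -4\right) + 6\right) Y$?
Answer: $\frac{10744}{13} \approx 826.46$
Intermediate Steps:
$D{\left(K,Y \right)} = Y \left(10 + Y\right)$ ($D{\left(K,Y \right)} = \left(\left(Y + 4\right) + 6\right) Y = \left(\left(4 + Y\right) + 6\right) Y = \left(10 + Y\right) Y = Y \left(10 + Y\right)$)
$T = - \frac{1}{13}$ ($T = - \frac{3}{3 \left(10 + 3\right)} = - \frac{3}{3 \cdot 13} = - \frac{3}{39} = \left(-3\right) \frac{1}{39} = - \frac{1}{13} \approx -0.076923$)
$V{\left(g,Z \right)} = \frac{2}{13} - 2 g$ ($V{\left(g,Z \right)} = - 2 \left(g - \frac{1}{13}\right) = - 2 \left(- \frac{1}{13} + g\right) = \frac{2}{13} - 2 g$)
$\left(48 + 20\right) V{\left(\left(3 + 3\right) \left(-1\right),-4 \right)} = \left(48 + 20\right) \left(\frac{2}{13} - 2 \left(3 + 3\right) \left(-1\right)\right) = 68 \left(\frac{2}{13} - 2 \cdot 6 \left(-1\right)\right) = 68 \left(\frac{2}{13} - -12\right) = 68 \left(\frac{2}{13} + 12\right) = 68 \cdot \frac{158}{13} = \frac{10744}{13}$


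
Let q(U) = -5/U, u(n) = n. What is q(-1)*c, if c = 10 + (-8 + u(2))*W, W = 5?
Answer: -100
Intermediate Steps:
c = -20 (c = 10 + (-8 + 2)*5 = 10 - 6*5 = 10 - 30 = -20)
q(-1)*c = -5/(-1)*(-20) = -5*(-1)*(-20) = 5*(-20) = -100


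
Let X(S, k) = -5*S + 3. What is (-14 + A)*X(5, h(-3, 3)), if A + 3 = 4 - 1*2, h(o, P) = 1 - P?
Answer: 330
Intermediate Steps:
X(S, k) = 3 - 5*S
A = -1 (A = -3 + (4 - 1*2) = -3 + (4 - 2) = -3 + 2 = -1)
(-14 + A)*X(5, h(-3, 3)) = (-14 - 1)*(3 - 5*5) = -15*(3 - 25) = -15*(-22) = 330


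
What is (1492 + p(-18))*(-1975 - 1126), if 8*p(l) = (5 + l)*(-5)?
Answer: -37215101/8 ≈ -4.6519e+6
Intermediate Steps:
p(l) = -25/8 - 5*l/8 (p(l) = ((5 + l)*(-5))/8 = (-25 - 5*l)/8 = -25/8 - 5*l/8)
(1492 + p(-18))*(-1975 - 1126) = (1492 + (-25/8 - 5/8*(-18)))*(-1975 - 1126) = (1492 + (-25/8 + 45/4))*(-3101) = (1492 + 65/8)*(-3101) = (12001/8)*(-3101) = -37215101/8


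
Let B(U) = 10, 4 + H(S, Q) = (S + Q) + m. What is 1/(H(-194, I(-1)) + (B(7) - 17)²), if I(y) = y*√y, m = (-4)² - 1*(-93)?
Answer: -40/1601 + I/1601 ≈ -0.024984 + 0.00062461*I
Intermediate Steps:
m = 109 (m = 16 + 93 = 109)
I(y) = y^(3/2)
H(S, Q) = 105 + Q + S (H(S, Q) = -4 + ((S + Q) + 109) = -4 + ((Q + S) + 109) = -4 + (109 + Q + S) = 105 + Q + S)
1/(H(-194, I(-1)) + (B(7) - 17)²) = 1/((105 + (-1)^(3/2) - 194) + (10 - 17)²) = 1/((105 - I - 194) + (-7)²) = 1/((-89 - I) + 49) = 1/(-40 - I) = (-40 + I)/1601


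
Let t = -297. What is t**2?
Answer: 88209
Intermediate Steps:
t**2 = (-297)**2 = 88209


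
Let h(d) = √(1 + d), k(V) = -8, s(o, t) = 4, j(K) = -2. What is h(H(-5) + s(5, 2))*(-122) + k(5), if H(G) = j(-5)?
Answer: -8 - 122*√3 ≈ -219.31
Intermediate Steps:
H(G) = -2
h(H(-5) + s(5, 2))*(-122) + k(5) = √(1 + (-2 + 4))*(-122) - 8 = √(1 + 2)*(-122) - 8 = √3*(-122) - 8 = -122*√3 - 8 = -8 - 122*√3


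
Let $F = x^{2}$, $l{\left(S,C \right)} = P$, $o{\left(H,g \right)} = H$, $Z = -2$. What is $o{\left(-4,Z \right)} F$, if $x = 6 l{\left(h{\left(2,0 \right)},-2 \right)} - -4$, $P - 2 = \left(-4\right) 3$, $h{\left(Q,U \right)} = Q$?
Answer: $-12544$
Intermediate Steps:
$P = -10$ ($P = 2 - 12 = -10$)
$l{\left(S,C \right)} = -10$
$x = -56$ ($x = 6 \left(-10\right) - -4 = -60 + 4 = -56$)
$F = 3136$ ($F = \left(-56\right)^{2} = 3136$)
$o{\left(-4,Z \right)} F = \left(-4\right) 3136 = -12544$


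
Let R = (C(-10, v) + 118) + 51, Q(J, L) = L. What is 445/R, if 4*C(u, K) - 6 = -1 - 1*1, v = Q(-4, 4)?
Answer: 89/34 ≈ 2.6176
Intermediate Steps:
v = 4
C(u, K) = 1 (C(u, K) = 3/2 + (-1 - 1*1)/4 = 3/2 + (-1 - 1)/4 = 3/2 + (1/4)*(-2) = 3/2 - 1/2 = 1)
R = 170 (R = (1 + 118) + 51 = 119 + 51 = 170)
445/R = 445/170 = 445*(1/170) = 89/34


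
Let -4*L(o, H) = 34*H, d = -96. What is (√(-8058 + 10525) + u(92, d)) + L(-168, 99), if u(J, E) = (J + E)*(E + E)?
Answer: -147/2 + √2467 ≈ -23.831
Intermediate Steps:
u(J, E) = 2*E*(E + J) (u(J, E) = (E + J)*(2*E) = 2*E*(E + J))
L(o, H) = -17*H/2
(√(-8058 + 10525) + u(92, d)) + L(-168, 99) = (√(-8058 + 10525) + 2*(-96)*(-96 + 92)) - 17/2*99 = (√2467 + 2*(-96)*(-4)) - 1683/2 = (√2467 + 768) - 1683/2 = (768 + √2467) - 1683/2 = -147/2 + √2467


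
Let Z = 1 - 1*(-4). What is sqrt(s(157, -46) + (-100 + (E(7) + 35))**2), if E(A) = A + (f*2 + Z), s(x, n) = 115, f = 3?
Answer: 2*sqrt(581) ≈ 48.208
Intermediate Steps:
Z = 5 (Z = 1 + 4 = 5)
E(A) = 11 + A (E(A) = A + (3*2 + 5) = A + (6 + 5) = A + 11 = 11 + A)
sqrt(s(157, -46) + (-100 + (E(7) + 35))**2) = sqrt(115 + (-100 + ((11 + 7) + 35))**2) = sqrt(115 + (-100 + (18 + 35))**2) = sqrt(115 + (-100 + 53)**2) = sqrt(115 + (-47)**2) = sqrt(115 + 2209) = sqrt(2324) = 2*sqrt(581)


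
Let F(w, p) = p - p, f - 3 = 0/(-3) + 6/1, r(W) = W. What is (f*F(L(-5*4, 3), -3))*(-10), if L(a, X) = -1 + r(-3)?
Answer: 0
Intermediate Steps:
L(a, X) = -4 (L(a, X) = -1 - 3 = -4)
f = 9 (f = 3 + (0/(-3) + 6/1) = 3 + (0*(-1/3) + 6*1) = 3 + (0 + 6) = 3 + 6 = 9)
F(w, p) = 0
(f*F(L(-5*4, 3), -3))*(-10) = (9*0)*(-10) = 0*(-10) = 0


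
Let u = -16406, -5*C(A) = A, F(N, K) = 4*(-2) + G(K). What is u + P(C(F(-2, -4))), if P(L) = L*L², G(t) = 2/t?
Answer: -16401087/1000 ≈ -16401.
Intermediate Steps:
F(N, K) = -8 + 2/K (F(N, K) = 4*(-2) + 2/K = -8 + 2/K)
C(A) = -A/5
P(L) = L³
u + P(C(F(-2, -4))) = -16406 + (-(-8 + 2/(-4))/5)³ = -16406 + (-(-8 + 2*(-¼))/5)³ = -16406 + (-(-8 - ½)/5)³ = -16406 + (-⅕*(-17/2))³ = -16406 + (17/10)³ = -16406 + 4913/1000 = -16401087/1000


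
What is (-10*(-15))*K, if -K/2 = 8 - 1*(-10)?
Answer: -5400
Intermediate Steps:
K = -36 (K = -2*(8 - 1*(-10)) = -2*(8 + 10) = -2*18 = -36)
(-10*(-15))*K = -10*(-15)*(-36) = 150*(-36) = -5400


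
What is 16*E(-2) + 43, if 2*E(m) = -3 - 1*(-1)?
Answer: 27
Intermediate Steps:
E(m) = -1 (E(m) = (-3 - 1*(-1))/2 = (-3 + 1)/2 = (1/2)*(-2) = -1)
16*E(-2) + 43 = 16*(-1) + 43 = -16 + 43 = 27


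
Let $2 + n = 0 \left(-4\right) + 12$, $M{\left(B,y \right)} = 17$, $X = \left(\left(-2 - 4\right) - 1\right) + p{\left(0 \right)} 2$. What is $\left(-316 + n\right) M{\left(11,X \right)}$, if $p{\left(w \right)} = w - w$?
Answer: $-5202$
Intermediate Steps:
$p{\left(w \right)} = 0$
$X = -7$ ($X = \left(\left(-2 - 4\right) - 1\right) + 0 \cdot 2 = \left(-6 - 1\right) + 0 = -7 + 0 = -7$)
$n = 10$ ($n = -2 + \left(0 \left(-4\right) + 12\right) = -2 + \left(0 + 12\right) = -2 + 12 = 10$)
$\left(-316 + n\right) M{\left(11,X \right)} = \left(-316 + 10\right) 17 = \left(-306\right) 17 = -5202$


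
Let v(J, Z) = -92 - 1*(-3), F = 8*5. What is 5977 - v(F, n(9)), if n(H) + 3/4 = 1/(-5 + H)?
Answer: 6066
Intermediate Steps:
n(H) = -¾ + 1/(-5 + H)
F = 40
v(J, Z) = -89 (v(J, Z) = -92 + 3 = -89)
5977 - v(F, n(9)) = 5977 - 1*(-89) = 5977 + 89 = 6066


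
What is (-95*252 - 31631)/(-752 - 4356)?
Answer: 55571/5108 ≈ 10.879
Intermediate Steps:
(-95*252 - 31631)/(-752 - 4356) = (-23940 - 31631)/(-5108) = -55571*(-1/5108) = 55571/5108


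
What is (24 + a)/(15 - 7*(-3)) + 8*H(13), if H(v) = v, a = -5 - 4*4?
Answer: 1249/12 ≈ 104.08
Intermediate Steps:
a = -21 (a = -5 - 16 = -21)
(24 + a)/(15 - 7*(-3)) + 8*H(13) = (24 - 21)/(15 - 7*(-3)) + 8*13 = 3/(15 + 21) + 104 = 3/36 + 104 = 3*(1/36) + 104 = 1/12 + 104 = 1249/12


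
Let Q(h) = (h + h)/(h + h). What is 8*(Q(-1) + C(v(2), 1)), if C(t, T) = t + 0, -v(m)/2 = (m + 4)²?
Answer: -568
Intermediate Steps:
v(m) = -2*(4 + m)² (v(m) = -2*(m + 4)² = -2*(4 + m)²)
C(t, T) = t
Q(h) = 1 (Q(h) = (2*h)/((2*h)) = (2*h)*(1/(2*h)) = 1)
8*(Q(-1) + C(v(2), 1)) = 8*(1 - 2*(4 + 2)²) = 8*(1 - 2*6²) = 8*(1 - 2*36) = 8*(1 - 72) = 8*(-71) = -568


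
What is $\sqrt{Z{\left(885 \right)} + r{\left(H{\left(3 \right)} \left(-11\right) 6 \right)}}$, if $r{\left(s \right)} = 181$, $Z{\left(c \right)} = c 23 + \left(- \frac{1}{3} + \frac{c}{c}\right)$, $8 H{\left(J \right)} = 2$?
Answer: $\frac{\sqrt{184830}}{3} \approx 143.31$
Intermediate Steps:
$H{\left(J \right)} = \frac{1}{4}$ ($H{\left(J \right)} = \frac{1}{8} \cdot 2 = \frac{1}{4}$)
$Z{\left(c \right)} = \frac{2}{3} + 23 c$ ($Z{\left(c \right)} = 23 c + \left(\left(-1\right) \frac{1}{3} + 1\right) = 23 c + \left(- \frac{1}{3} + 1\right) = 23 c + \frac{2}{3} = \frac{2}{3} + 23 c$)
$\sqrt{Z{\left(885 \right)} + r{\left(H{\left(3 \right)} \left(-11\right) 6 \right)}} = \sqrt{\left(\frac{2}{3} + 23 \cdot 885\right) + 181} = \sqrt{\left(\frac{2}{3} + 20355\right) + 181} = \sqrt{\frac{61067}{3} + 181} = \sqrt{\frac{61610}{3}} = \frac{\sqrt{184830}}{3}$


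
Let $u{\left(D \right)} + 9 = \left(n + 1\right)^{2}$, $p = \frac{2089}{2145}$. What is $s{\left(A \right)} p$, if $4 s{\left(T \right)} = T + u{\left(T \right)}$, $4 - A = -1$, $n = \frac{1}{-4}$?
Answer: $- \frac{2089}{2496} \approx -0.83694$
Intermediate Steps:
$n = - \frac{1}{4} \approx -0.25$
$p = \frac{2089}{2145}$ ($p = 2089 \cdot \frac{1}{2145} = \frac{2089}{2145} \approx 0.97389$)
$u{\left(D \right)} = - \frac{135}{16}$ ($u{\left(D \right)} = -9 + \left(- \frac{1}{4} + 1\right)^{2} = -9 + \left(\frac{3}{4}\right)^{2} = -9 + \frac{9}{16} = - \frac{135}{16}$)
$A = 5$ ($A = 4 - -1 = 4 + 1 = 5$)
$s{\left(T \right)} = - \frac{135}{64} + \frac{T}{4}$ ($s{\left(T \right)} = \frac{T - \frac{135}{16}}{4} = \frac{- \frac{135}{16} + T}{4} = - \frac{135}{64} + \frac{T}{4}$)
$s{\left(A \right)} p = \left(- \frac{135}{64} + \frac{1}{4} \cdot 5\right) \frac{2089}{2145} = \left(- \frac{135}{64} + \frac{5}{4}\right) \frac{2089}{2145} = \left(- \frac{55}{64}\right) \frac{2089}{2145} = - \frac{2089}{2496}$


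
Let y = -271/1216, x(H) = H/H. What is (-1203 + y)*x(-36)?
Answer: -1463119/1216 ≈ -1203.2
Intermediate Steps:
x(H) = 1
y = -271/1216 (y = -271*1/1216 = -271/1216 ≈ -0.22286)
(-1203 + y)*x(-36) = (-1203 - 271/1216)*1 = -1463119/1216*1 = -1463119/1216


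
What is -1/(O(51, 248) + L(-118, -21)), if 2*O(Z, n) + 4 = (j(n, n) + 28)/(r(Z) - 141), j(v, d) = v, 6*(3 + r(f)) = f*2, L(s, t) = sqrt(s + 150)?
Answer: -6223/45308 - 16129*sqrt(2)/90616 ≈ -0.38907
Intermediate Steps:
L(s, t) = sqrt(150 + s)
r(f) = -3 + f/3 (r(f) = -3 + (f*2)/6 = -3 + (2*f)/6 = -3 + f/3)
O(Z, n) = -2 + (28 + n)/(2*(-144 + Z/3)) (O(Z, n) = -2 + ((n + 28)/((-3 + Z/3) - 141))/2 = -2 + ((28 + n)/(-144 + Z/3))/2 = -2 + (28 + n)/(2*(-144 + Z/3)))
-1/(O(51, 248) + L(-118, -21)) = -1/((1812 - 4*51 + 3*248)/(2*(-432 + 51)) + sqrt(150 - 118)) = -1/((1/2)*(1812 - 204 + 744)/(-381) + sqrt(32)) = -1/((1/2)*(-1/381)*2352 + 4*sqrt(2)) = -1/(-392/127 + 4*sqrt(2))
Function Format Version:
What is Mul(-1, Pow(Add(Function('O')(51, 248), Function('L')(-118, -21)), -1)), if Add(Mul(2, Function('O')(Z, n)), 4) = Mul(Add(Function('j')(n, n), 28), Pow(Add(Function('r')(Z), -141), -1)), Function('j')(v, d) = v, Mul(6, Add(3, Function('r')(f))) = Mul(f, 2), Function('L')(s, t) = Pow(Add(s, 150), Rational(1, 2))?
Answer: Add(Rational(-6223, 45308), Mul(Rational(-16129, 90616), Pow(2, Rational(1, 2)))) ≈ -0.38907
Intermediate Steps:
Function('L')(s, t) = Pow(Add(150, s), Rational(1, 2))
Function('r')(f) = Add(-3, Mul(Rational(1, 3), f)) (Function('r')(f) = Add(-3, Mul(Rational(1, 6), Mul(f, 2))) = Add(-3, Mul(Rational(1, 6), Mul(2, f))) = Add(-3, Mul(Rational(1, 3), f)))
Function('O')(Z, n) = Add(-2, Mul(Rational(1, 2), Pow(Add(-144, Mul(Rational(1, 3), Z)), -1), Add(28, n))) (Function('O')(Z, n) = Add(-2, Mul(Rational(1, 2), Mul(Add(n, 28), Pow(Add(Add(-3, Mul(Rational(1, 3), Z)), -141), -1)))) = Add(-2, Mul(Rational(1, 2), Mul(Add(28, n), Pow(Add(-144, Mul(Rational(1, 3), Z)), -1)))) = Add(-2, Mul(Rational(1, 2), Mul(Pow(Add(-144, Mul(Rational(1, 3), Z)), -1), Add(28, n)))) = Add(-2, Mul(Rational(1, 2), Pow(Add(-144, Mul(Rational(1, 3), Z)), -1), Add(28, n))))
Mul(-1, Pow(Add(Function('O')(51, 248), Function('L')(-118, -21)), -1)) = Mul(-1, Pow(Add(Mul(Rational(1, 2), Pow(Add(-432, 51), -1), Add(1812, Mul(-4, 51), Mul(3, 248))), Pow(Add(150, -118), Rational(1, 2))), -1)) = Mul(-1, Pow(Add(Mul(Rational(1, 2), Pow(-381, -1), Add(1812, -204, 744)), Pow(32, Rational(1, 2))), -1)) = Mul(-1, Pow(Add(Mul(Rational(1, 2), Rational(-1, 381), 2352), Mul(4, Pow(2, Rational(1, 2)))), -1)) = Mul(-1, Pow(Add(Rational(-392, 127), Mul(4, Pow(2, Rational(1, 2)))), -1))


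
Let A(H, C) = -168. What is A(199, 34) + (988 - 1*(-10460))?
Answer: 11280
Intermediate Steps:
A(199, 34) + (988 - 1*(-10460)) = -168 + (988 - 1*(-10460)) = -168 + (988 + 10460) = -168 + 11448 = 11280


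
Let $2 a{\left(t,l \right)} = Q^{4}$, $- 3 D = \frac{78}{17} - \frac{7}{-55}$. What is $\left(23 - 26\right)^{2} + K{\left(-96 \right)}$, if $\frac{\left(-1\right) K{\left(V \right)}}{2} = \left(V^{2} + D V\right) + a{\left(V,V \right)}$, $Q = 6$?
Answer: $- \frac{18719441}{935} \approx -20021.0$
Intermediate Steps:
$D = - \frac{4409}{2805}$ ($D = - \frac{\frac{78}{17} - \frac{7}{-55}}{3} = - \frac{78 \cdot \frac{1}{17} - - \frac{7}{55}}{3} = - \frac{\frac{78}{17} + \frac{7}{55}}{3} = \left(- \frac{1}{3}\right) \frac{4409}{935} = - \frac{4409}{2805} \approx -1.5718$)
$a{\left(t,l \right)} = 648$ ($a{\left(t,l \right)} = \frac{6^{4}}{2} = \frac{1}{2} \cdot 1296 = 648$)
$K{\left(V \right)} = -1296 - 2 V^{2} + \frac{8818 V}{2805}$ ($K{\left(V \right)} = - 2 \left(\left(V^{2} - \frac{4409 V}{2805}\right) + 648\right) = - 2 \left(648 + V^{2} - \frac{4409 V}{2805}\right) = -1296 - 2 V^{2} + \frac{8818 V}{2805}$)
$\left(23 - 26\right)^{2} + K{\left(-96 \right)} = \left(23 - 26\right)^{2} - \left(\frac{1493936}{935} + 18432\right) = \left(-3\right)^{2} - \frac{18727856}{935} = 9 - \frac{18727856}{935} = - \frac{18719441}{935}$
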